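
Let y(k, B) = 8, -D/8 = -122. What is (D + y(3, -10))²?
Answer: 968256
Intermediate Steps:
D = 976 (D = -8*(-122) = 976)
(D + y(3, -10))² = (976 + 8)² = 984² = 968256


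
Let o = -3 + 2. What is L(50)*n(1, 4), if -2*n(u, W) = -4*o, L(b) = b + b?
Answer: -200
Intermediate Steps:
o = -1
L(b) = 2*b
n(u, W) = -2 (n(u, W) = -(-2)*(-1) = -1/2*4 = -2)
L(50)*n(1, 4) = (2*50)*(-2) = 100*(-2) = -200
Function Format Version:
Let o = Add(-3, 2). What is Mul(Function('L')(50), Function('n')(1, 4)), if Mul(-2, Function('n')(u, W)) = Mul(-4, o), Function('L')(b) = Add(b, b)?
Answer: -200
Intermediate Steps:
o = -1
Function('L')(b) = Mul(2, b)
Function('n')(u, W) = -2 (Function('n')(u, W) = Mul(Rational(-1, 2), Mul(-4, -1)) = Mul(Rational(-1, 2), 4) = -2)
Mul(Function('L')(50), Function('n')(1, 4)) = Mul(Mul(2, 50), -2) = Mul(100, -2) = -200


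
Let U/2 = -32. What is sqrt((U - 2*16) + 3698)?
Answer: sqrt(3602) ≈ 60.017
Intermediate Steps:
U = -64 (U = 2*(-32) = -64)
sqrt((U - 2*16) + 3698) = sqrt((-64 - 2*16) + 3698) = sqrt((-64 - 32) + 3698) = sqrt(-96 + 3698) = sqrt(3602)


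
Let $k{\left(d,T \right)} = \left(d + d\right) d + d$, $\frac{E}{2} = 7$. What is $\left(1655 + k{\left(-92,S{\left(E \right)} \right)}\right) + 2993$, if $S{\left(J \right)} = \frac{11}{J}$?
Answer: $21484$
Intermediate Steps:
$E = 14$ ($E = 2 \cdot 7 = 14$)
$k{\left(d,T \right)} = d + 2 d^{2}$ ($k{\left(d,T \right)} = 2 d d + d = 2 d^{2} + d = d + 2 d^{2}$)
$\left(1655 + k{\left(-92,S{\left(E \right)} \right)}\right) + 2993 = \left(1655 - 92 \left(1 + 2 \left(-92\right)\right)\right) + 2993 = \left(1655 - 92 \left(1 - 184\right)\right) + 2993 = \left(1655 - -16836\right) + 2993 = \left(1655 + 16836\right) + 2993 = 18491 + 2993 = 21484$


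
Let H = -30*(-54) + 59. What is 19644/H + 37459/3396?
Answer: 129604685/5701884 ≈ 22.730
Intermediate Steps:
H = 1679 (H = 1620 + 59 = 1679)
19644/H + 37459/3396 = 19644/1679 + 37459/3396 = 129604685/5701884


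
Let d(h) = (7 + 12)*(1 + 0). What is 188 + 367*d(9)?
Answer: 7161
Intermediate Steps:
d(h) = 19 (d(h) = 19*1 = 19)
188 + 367*d(9) = 188 + 367*19 = 188 + 6973 = 7161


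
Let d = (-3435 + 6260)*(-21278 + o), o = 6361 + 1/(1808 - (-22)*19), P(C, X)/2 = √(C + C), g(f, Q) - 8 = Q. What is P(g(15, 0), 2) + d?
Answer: -93804788017/2226 ≈ -4.2141e+7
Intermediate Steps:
g(f, Q) = 8 + Q
P(C, X) = 2*√2*√C (P(C, X) = 2*√(C + C) = 2*√(2*C) = 2*(√2*√C) = 2*√2*√C)
o = 14159587/2226 (o = 6361 + 1/(1808 - 1*(-418)) = 6361 + 1/(1808 + 418) = 6361 + 1/2226 = 14159587/2226 ≈ 6361.0)
d = -93804805825/2226 (d = (-3435 + 6260)*(-21278 + 14159587/2226) = 2825*(-33205241/2226) = -93804805825/2226 ≈ -4.2141e+7)
P(g(15, 0), 2) + d = 2*√2*√(8 + 0) - 93804805825/2226 = 2*√2*√8 - 93804805825/2226 = 2*√2*(2*√2) - 93804805825/2226 = 8 - 93804805825/2226 = -93804788017/2226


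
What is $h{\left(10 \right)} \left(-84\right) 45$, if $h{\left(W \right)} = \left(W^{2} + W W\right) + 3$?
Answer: $-767340$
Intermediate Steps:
$h{\left(W \right)} = 3 + 2 W^{2}$ ($h{\left(W \right)} = \left(W^{2} + W^{2}\right) + 3 = 2 W^{2} + 3 = 3 + 2 W^{2}$)
$h{\left(10 \right)} \left(-84\right) 45 = \left(3 + 2 \cdot 10^{2}\right) \left(-84\right) 45 = \left(3 + 2 \cdot 100\right) \left(-84\right) 45 = \left(3 + 200\right) \left(-84\right) 45 = 203 \left(-84\right) 45 = \left(-17052\right) 45 = -767340$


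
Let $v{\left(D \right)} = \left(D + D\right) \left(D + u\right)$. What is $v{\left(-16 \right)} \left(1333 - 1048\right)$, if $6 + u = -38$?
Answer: $547200$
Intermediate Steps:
$u = -44$ ($u = -6 - 38 = -44$)
$v{\left(D \right)} = 2 D \left(-44 + D\right)$ ($v{\left(D \right)} = \left(D + D\right) \left(D - 44\right) = 2 D \left(-44 + D\right)$)
$v{\left(-16 \right)} \left(1333 - 1048\right) = 2 \left(-16\right) \left(-44 - 16\right) \left(1333 - 1048\right) = 2 \left(-16\right) \left(-60\right) 285 = 1920 \cdot 285 = 547200$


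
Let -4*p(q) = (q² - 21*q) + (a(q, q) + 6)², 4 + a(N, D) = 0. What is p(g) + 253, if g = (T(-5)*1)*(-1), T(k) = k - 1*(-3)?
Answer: 523/2 ≈ 261.50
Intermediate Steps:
a(N, D) = -4 (a(N, D) = -4 + 0 = -4)
T(k) = 3 + k (T(k) = k + 3 = 3 + k)
g = 2 (g = ((3 - 5)*1)*(-1) = -2*1*(-1) = -2*(-1) = 2)
p(q) = -1 - q²/4 + 21*q/4 (p(q) = -((q² - 21*q) + (-4 + 6)²)/4 = -((q² - 21*q) + 2²)/4 = -((q² - 21*q) + 4)/4 = -(4 + q² - 21*q)/4 = -1 - q²/4 + 21*q/4)
p(g) + 253 = (-1 - ¼*2² + (21/4)*2) + 253 = (-1 - ¼*4 + 21/2) + 253 = (-1 - 1 + 21/2) + 253 = 17/2 + 253 = 523/2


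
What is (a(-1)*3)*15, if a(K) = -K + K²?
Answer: 90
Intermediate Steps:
a(K) = K² - K
(a(-1)*3)*15 = (-(-1 - 1)*3)*15 = (-1*(-2)*3)*15 = (2*3)*15 = 6*15 = 90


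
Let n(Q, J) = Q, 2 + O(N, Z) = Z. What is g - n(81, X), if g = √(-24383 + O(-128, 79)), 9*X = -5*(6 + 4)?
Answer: -81 + I*√24306 ≈ -81.0 + 155.9*I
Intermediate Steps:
X = -50/9 (X = (-5*(6 + 4))/9 = (-5*10)/9 = (⅑)*(-50) = -50/9 ≈ -5.5556)
O(N, Z) = -2 + Z
g = I*√24306 (g = √(-24383 + (-2 + 79)) = √(-24383 + 77) = √(-24306) = I*√24306 ≈ 155.9*I)
g - n(81, X) = I*√24306 - 1*81 = I*√24306 - 81 = -81 + I*√24306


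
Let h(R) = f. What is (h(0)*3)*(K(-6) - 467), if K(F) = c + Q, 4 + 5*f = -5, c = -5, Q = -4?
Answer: 12852/5 ≈ 2570.4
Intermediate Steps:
f = -9/5 (f = -4/5 + (1/5)*(-5) = -4/5 - 1 = -9/5 ≈ -1.8000)
K(F) = -9 (K(F) = -5 - 4 = -9)
h(R) = -9/5
(h(0)*3)*(K(-6) - 467) = (-9/5*3)*(-9 - 467) = -27/5*(-476) = 12852/5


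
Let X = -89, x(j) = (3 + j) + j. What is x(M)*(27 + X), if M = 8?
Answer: -1178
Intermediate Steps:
x(j) = 3 + 2*j
x(M)*(27 + X) = (3 + 2*8)*(27 - 89) = (3 + 16)*(-62) = 19*(-62) = -1178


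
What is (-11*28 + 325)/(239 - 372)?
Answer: -17/133 ≈ -0.12782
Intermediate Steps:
(-11*28 + 325)/(239 - 372) = (-308 + 325)/(-133) = 17*(-1/133) = -17/133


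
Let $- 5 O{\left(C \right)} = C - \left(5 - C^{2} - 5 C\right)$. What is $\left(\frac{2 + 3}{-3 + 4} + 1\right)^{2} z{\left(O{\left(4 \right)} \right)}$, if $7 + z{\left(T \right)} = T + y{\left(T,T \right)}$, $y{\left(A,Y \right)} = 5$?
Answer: $-324$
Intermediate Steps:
$O{\left(C \right)} = 1 - \frac{6 C}{5} - \frac{C^{2}}{5}$ ($O{\left(C \right)} = - \frac{C - \left(5 - C^{2} - 5 C\right)}{5} = - \frac{C + \left(-5 + C^{2} + 5 C\right)}{5} = - \frac{-5 + C^{2} + 6 C}{5} = 1 - \frac{6 C}{5} - \frac{C^{2}}{5}$)
$z{\left(T \right)} = -2 + T$ ($z{\left(T \right)} = -7 + \left(T + 5\right) = -7 + \left(5 + T\right) = -2 + T$)
$\left(\frac{2 + 3}{-3 + 4} + 1\right)^{2} z{\left(O{\left(4 \right)} \right)} = \left(\frac{2 + 3}{-3 + 4} + 1\right)^{2} \left(-2 - \left(\frac{19}{5} + \frac{16}{5}\right)\right) = \left(\frac{5}{1} + 1\right)^{2} \left(-2 - 7\right) = \left(5 \cdot 1 + 1\right)^{2} \left(-2 - 7\right) = \left(5 + 1\right)^{2} \left(-2 - 7\right) = 6^{2} \left(-9\right) = 36 \left(-9\right) = -324$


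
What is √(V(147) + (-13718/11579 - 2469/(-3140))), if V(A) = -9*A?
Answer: I*√437352915725725735/18179030 ≈ 36.379*I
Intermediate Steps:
√(V(147) + (-13718/11579 - 2469/(-3140))) = √(-9*147 + (-13718/11579 - 2469/(-3140))) = √(-1323 + (-13718*1/11579 - 2469*(-1/3140))) = √(-1323 + (-13718/11579 + 2469/3140)) = √(-1323 - 14485969/36358060) = √(-48116199349/36358060) = I*√437352915725725735/18179030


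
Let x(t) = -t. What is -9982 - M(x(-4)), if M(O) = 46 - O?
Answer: -10024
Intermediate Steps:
-9982 - M(x(-4)) = -9982 - (46 - (-1)*(-4)) = -9982 - (46 - 1*4) = -9982 - (46 - 4) = -9982 - 1*42 = -9982 - 42 = -10024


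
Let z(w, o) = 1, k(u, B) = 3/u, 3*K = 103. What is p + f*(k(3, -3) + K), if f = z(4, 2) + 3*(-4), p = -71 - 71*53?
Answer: -12668/3 ≈ -4222.7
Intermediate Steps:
K = 103/3 (K = (⅓)*103 = 103/3 ≈ 34.333)
p = -3834 (p = -71 - 3763 = -3834)
f = -11 (f = 1 + 3*(-4) = 1 - 12 = -11)
p + f*(k(3, -3) + K) = -3834 - 11*(3/3 + 103/3) = -3834 - 11*(3*(⅓) + 103/3) = -3834 - 11*(1 + 103/3) = -3834 - 11*106/3 = -3834 - 1166/3 = -12668/3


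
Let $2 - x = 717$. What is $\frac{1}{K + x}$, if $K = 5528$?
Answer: $\frac{1}{4813} \approx 0.00020777$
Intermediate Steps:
$x = -715$ ($x = 2 - 717 = -715$)
$\frac{1}{K + x} = \frac{1}{5528 - 715} = \frac{1}{4813}$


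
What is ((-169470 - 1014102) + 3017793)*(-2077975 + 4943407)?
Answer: 5255835548472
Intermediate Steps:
((-169470 - 1014102) + 3017793)*(-2077975 + 4943407) = (-1183572 + 3017793)*2865432 = 1834221*2865432 = 5255835548472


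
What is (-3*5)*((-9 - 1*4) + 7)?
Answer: 90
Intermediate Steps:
(-3*5)*((-9 - 1*4) + 7) = -15*((-9 - 4) + 7) = -15*(-13 + 7) = -15*(-6) = 90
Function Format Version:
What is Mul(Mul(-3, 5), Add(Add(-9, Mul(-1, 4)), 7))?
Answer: 90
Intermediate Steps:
Mul(Mul(-3, 5), Add(Add(-9, Mul(-1, 4)), 7)) = Mul(-15, Add(Add(-9, -4), 7)) = Mul(-15, Add(-13, 7)) = Mul(-15, -6) = 90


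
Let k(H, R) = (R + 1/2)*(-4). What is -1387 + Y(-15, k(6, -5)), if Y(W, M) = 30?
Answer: -1357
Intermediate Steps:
k(H, R) = -2 - 4*R (k(H, R) = (R + 1*(½))*(-4) = (R + ½)*(-4) = (½ + R)*(-4) = -2 - 4*R)
-1387 + Y(-15, k(6, -5)) = -1387 + 30 = -1357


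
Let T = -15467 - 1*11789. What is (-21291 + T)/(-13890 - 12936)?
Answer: 48547/26826 ≈ 1.8097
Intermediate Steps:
T = -27256 (T = -15467 - 11789 = -27256)
(-21291 + T)/(-13890 - 12936) = (-21291 - 27256)/(-13890 - 12936) = -48547/(-26826) = -48547*(-1/26826) = 48547/26826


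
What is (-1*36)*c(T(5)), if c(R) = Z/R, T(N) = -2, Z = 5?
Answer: 90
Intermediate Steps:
c(R) = 5/R
(-1*36)*c(T(5)) = (-1*36)*(5/(-2)) = -180*(-1)/2 = -36*(-5/2) = 90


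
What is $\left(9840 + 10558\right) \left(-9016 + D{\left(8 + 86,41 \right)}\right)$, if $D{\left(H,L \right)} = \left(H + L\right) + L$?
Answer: $-180318320$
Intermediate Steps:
$D{\left(H,L \right)} = H + 2 L$
$\left(9840 + 10558\right) \left(-9016 + D{\left(8 + 86,41 \right)}\right) = \left(9840 + 10558\right) \left(-9016 + \left(\left(8 + 86\right) + 2 \cdot 41\right)\right) = 20398 \left(-9016 + \left(94 + 82\right)\right) = 20398 \left(-9016 + 176\right) = 20398 \left(-8840\right) = -180318320$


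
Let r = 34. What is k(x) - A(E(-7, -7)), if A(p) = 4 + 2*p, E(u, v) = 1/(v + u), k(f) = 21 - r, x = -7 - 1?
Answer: -118/7 ≈ -16.857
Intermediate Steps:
x = -8
k(f) = -13 (k(f) = 21 - 1*34 = 21 - 34 = -13)
E(u, v) = 1/(u + v)
k(x) - A(E(-7, -7)) = -13 - (4 + 2/(-7 - 7)) = -13 - (4 + 2/(-14)) = -13 - (4 + 2*(-1/14)) = -13 - (4 - ⅐) = -13 - 1*27/7 = -13 - 27/7 = -118/7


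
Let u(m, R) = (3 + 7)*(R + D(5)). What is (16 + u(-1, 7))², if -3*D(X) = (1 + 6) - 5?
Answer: 56644/9 ≈ 6293.8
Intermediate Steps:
D(X) = -⅔ (D(X) = -((1 + 6) - 5)/3 = -(7 - 5)/3 = -⅓*2 = -⅔)
u(m, R) = -20/3 + 10*R (u(m, R) = (3 + 7)*(R - ⅔) = 10*(-⅔ + R) = -20/3 + 10*R)
(16 + u(-1, 7))² = (16 + (-20/3 + 10*7))² = (16 + (-20/3 + 70))² = (16 + 190/3)² = (238/3)² = 56644/9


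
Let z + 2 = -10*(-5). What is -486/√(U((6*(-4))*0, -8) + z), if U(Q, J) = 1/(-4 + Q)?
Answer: -972*√191/191 ≈ -70.331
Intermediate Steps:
z = 48 (z = -2 - 10*(-5) = -2 + 50 = 48)
-486/√(U((6*(-4))*0, -8) + z) = -486/√(1/(-4 + (6*(-4))*0) + 48) = -486/√(1/(-4 - 24*0) + 48) = -486/√(1/(-4 + 0) + 48) = -486/√(1/(-4) + 48) = -486/√(-¼ + 48) = -486*2*√191/191 = -972*√191/191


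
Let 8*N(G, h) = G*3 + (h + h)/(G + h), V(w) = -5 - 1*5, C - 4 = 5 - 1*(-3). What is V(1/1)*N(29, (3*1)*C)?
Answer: -5727/52 ≈ -110.13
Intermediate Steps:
C = 12 (C = 4 + (5 - 1*(-3)) = 4 + (5 + 3) = 4 + 8 = 12)
V(w) = -10 (V(w) = -5 - 5 = -10)
N(G, h) = 3*G/8 + h/(4*(G + h)) (N(G, h) = (G*3 + (h + h)/(G + h))/8 = (3*G + (2*h)/(G + h))/8 = (3*G + 2*h/(G + h))/8 = 3*G/8 + h/(4*(G + h)))
V(1/1)*N(29, (3*1)*C) = -5*(2*((3*1)*12) + 3*29² + 3*29*((3*1)*12))/(4*(29 + (3*1)*12)) = -5*(2*(3*12) + 3*841 + 3*29*(3*12))/(4*(29 + 3*12)) = -5*(2*36 + 2523 + 3*29*36)/(4*(29 + 36)) = -5*(72 + 2523 + 3132)/(4*65) = -5*5727/(4*65) = -10*5727/520 = -5727/52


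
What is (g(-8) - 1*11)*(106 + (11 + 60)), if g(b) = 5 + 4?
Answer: -354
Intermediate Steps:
g(b) = 9
(g(-8) - 1*11)*(106 + (11 + 60)) = (9 - 1*11)*(106 + (11 + 60)) = (9 - 11)*(106 + 71) = -2*177 = -354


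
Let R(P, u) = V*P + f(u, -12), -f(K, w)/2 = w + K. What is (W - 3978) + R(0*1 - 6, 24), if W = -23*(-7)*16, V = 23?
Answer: -1564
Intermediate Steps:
f(K, w) = -2*K - 2*w (f(K, w) = -2*(w + K) = -2*(K + w) = -2*K - 2*w)
W = 2576 (W = 161*16 = 2576)
R(P, u) = 24 - 2*u + 23*P (R(P, u) = 23*P + (-2*u - 2*(-12)) = 23*P + (-2*u + 24) = 23*P + (24 - 2*u) = 24 - 2*u + 23*P)
(W - 3978) + R(0*1 - 6, 24) = (2576 - 3978) + (24 - 2*24 + 23*(0*1 - 6)) = -1402 + (24 - 48 + 23*(0 - 6)) = -1402 + (24 - 48 + 23*(-6)) = -1402 + (24 - 48 - 138) = -1402 - 162 = -1564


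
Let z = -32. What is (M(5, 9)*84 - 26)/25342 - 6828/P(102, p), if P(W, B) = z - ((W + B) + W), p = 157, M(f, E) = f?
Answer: 28865003/1659901 ≈ 17.390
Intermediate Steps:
P(W, B) = -32 - B - 2*W (P(W, B) = -32 - ((W + B) + W) = -32 - ((B + W) + W) = -32 - (B + 2*W) = -32 + (-B - 2*W) = -32 - B - 2*W)
(M(5, 9)*84 - 26)/25342 - 6828/P(102, p) = (5*84 - 26)/25342 - 6828/(-32 - 1*157 - 2*102) = (420 - 26)*(1/25342) - 6828/(-32 - 157 - 204) = 394*(1/25342) - 6828/(-393) = 197/12671 - 6828*(-1/393) = 197/12671 + 2276/131 = 28865003/1659901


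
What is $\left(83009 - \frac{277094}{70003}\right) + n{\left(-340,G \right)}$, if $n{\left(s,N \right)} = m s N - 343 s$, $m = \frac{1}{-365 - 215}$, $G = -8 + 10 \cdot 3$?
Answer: $\frac{405282383119}{2030087} \approx 1.9964 \cdot 10^{5}$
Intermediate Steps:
$G = 22$ ($G = -8 + 30 = 22$)
$m = - \frac{1}{580}$ ($m = \frac{1}{-580} = - \frac{1}{580} \approx -0.0017241$)
$n{\left(s,N \right)} = - 343 s - \frac{N s}{580}$ ($n{\left(s,N \right)} = - \frac{s}{580} N - 343 s = - \frac{N s}{580} - 343 s = - 343 s - \frac{N s}{580}$)
$\left(83009 - \frac{277094}{70003}\right) + n{\left(-340,G \right)} = \left(83009 - \frac{277094}{70003}\right) + \frac{1}{580} \left(-340\right) \left(-198940 - 22\right) = \left(83009 - \frac{277094}{70003}\right) + \frac{1}{580} \left(-340\right) \left(-198962\right) = \frac{5810601933}{70003} + \frac{3382354}{29} = \frac{405282383119}{2030087}$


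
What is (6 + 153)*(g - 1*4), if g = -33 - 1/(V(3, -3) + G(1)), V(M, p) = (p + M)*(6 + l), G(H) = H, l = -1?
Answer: -6042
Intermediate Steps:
V(M, p) = 5*M + 5*p (V(M, p) = (p + M)*(6 - 1) = (M + p)*5 = 5*M + 5*p)
g = -34 (g = -33 - 1/((5*3 + 5*(-3)) + 1) = -33 - 1/((15 - 15) + 1) = -33 - 1/(0 + 1) = -33 - 1/1 = -33 - 1*1 = -33 - 1 = -34)
(6 + 153)*(g - 1*4) = (6 + 153)*(-34 - 1*4) = 159*(-34 - 4) = 159*(-38) = -6042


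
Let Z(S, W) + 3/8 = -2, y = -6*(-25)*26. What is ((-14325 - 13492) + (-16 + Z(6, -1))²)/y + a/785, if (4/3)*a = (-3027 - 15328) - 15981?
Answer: -120127111/3014400 ≈ -39.851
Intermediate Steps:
a = -25752 (a = 3*((-3027 - 15328) - 15981)/4 = 3*(-18355 - 15981)/4 = (¾)*(-34336) = -25752)
y = 3900 (y = 150*26 = 3900)
Z(S, W) = -19/8 (Z(S, W) = -3/8 - 2 = -19/8)
((-14325 - 13492) + (-16 + Z(6, -1))²)/y + a/785 = ((-14325 - 13492) + (-16 - 19/8)²)/3900 - 25752/785 = (-27817 + (-147/8)²)*(1/3900) - 25752*1/785 = (-27817 + 21609/64)*(1/3900) - 25752/785 = -1758679/64*1/3900 - 25752/785 = -135283/19200 - 25752/785 = -120127111/3014400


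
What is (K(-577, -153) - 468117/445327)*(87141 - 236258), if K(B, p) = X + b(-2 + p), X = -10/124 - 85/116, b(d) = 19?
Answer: -4091858718642697/1601395892 ≈ -2.5552e+6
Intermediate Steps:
X = -2925/3596 (X = -10*1/124 - 85*1/116 = -5/62 - 85/116 = -2925/3596 ≈ -0.81340)
K(B, p) = 65399/3596 (K(B, p) = -2925/3596 + 19 = 65399/3596)
(K(-577, -153) - 468117/445327)*(87141 - 236258) = (65399/3596 - 468117/445327)*(87141 - 236258) = (65399/3596 - 468117*1/445327)*(-149117) = (65399/3596 - 468117/445327)*(-149117) = (27440591741/1601395892)*(-149117) = -4091858718642697/1601395892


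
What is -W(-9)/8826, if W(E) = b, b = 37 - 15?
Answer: -11/4413 ≈ -0.0024926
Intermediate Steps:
b = 22
W(E) = 22
-W(-9)/8826 = -22/8826 = -1*11/4413 = -11/4413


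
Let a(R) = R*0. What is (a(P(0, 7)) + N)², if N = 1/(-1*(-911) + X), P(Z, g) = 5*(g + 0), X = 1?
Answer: 1/831744 ≈ 1.2023e-6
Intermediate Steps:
P(Z, g) = 5*g
a(R) = 0
N = 1/912 (N = 1/(-1*(-911) + 1) = 1/(911 + 1) = 1/912 ≈ 0.0010965)
(a(P(0, 7)) + N)² = (0 + 1/912)² = (1/912)² = 1/831744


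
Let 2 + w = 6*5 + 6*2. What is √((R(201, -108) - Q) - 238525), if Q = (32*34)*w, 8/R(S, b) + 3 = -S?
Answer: I*√733599147/51 ≈ 531.08*I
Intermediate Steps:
R(S, b) = 8/(-3 - S)
w = 40 (w = -2 + (6*5 + 6*2) = -2 + (30 + 12) = -2 + 42 = 40)
Q = 43520 (Q = (32*34)*40 = 1088*40 = 43520)
√((R(201, -108) - Q) - 238525) = √((-8/(3 + 201) - 1*43520) - 238525) = √((-8/204 - 43520) - 238525) = √((-8*1/204 - 43520) - 238525) = √((-2/51 - 43520) - 238525) = √(-2219522/51 - 238525) = √(-14384297/51) = I*√733599147/51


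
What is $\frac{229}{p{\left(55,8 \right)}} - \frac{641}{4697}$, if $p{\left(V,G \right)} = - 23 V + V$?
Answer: $- \frac{168293}{516670} \approx -0.32573$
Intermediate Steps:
$p{\left(V,G \right)} = - 22 V$
$\frac{229}{p{\left(55,8 \right)}} - \frac{641}{4697} = \frac{229}{\left(-22\right) 55} - \frac{641}{4697} = \frac{229}{-1210} - \frac{641}{4697} = 229 \left(- \frac{1}{1210}\right) - \frac{641}{4697} = - \frac{229}{1210} - \frac{641}{4697} = - \frac{168293}{516670}$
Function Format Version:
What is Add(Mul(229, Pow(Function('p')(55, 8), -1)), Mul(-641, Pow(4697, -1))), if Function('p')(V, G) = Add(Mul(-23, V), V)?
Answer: Rational(-168293, 516670) ≈ -0.32573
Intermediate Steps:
Function('p')(V, G) = Mul(-22, V)
Add(Mul(229, Pow(Function('p')(55, 8), -1)), Mul(-641, Pow(4697, -1))) = Add(Mul(229, Pow(Mul(-22, 55), -1)), Mul(-641, Pow(4697, -1))) = Add(Mul(229, Pow(-1210, -1)), Mul(-641, Rational(1, 4697))) = Add(Mul(229, Rational(-1, 1210)), Rational(-641, 4697)) = Add(Rational(-229, 1210), Rational(-641, 4697)) = Rational(-168293, 516670)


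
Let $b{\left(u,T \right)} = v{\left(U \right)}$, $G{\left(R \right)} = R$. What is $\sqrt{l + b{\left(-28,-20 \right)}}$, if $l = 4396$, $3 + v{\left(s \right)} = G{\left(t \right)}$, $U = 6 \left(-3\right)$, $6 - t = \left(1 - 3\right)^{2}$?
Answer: $\sqrt{4395} \approx 66.295$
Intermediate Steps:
$t = 2$ ($t = 6 - \left(1 - 3\right)^{2} = 6 - \left(-2\right)^{2} = 6 - 4 = 2$)
$U = -18$
$v{\left(s \right)} = -1$ ($v{\left(s \right)} = -3 + 2 = -1$)
$b{\left(u,T \right)} = -1$
$\sqrt{l + b{\left(-28,-20 \right)}} = \sqrt{4396 - 1} = \sqrt{4395}$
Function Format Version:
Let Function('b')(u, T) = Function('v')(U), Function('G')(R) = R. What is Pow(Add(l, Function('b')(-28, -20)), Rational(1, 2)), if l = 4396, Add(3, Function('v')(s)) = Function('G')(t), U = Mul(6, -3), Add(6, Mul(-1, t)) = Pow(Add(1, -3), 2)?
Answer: Pow(4395, Rational(1, 2)) ≈ 66.295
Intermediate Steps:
t = 2 (t = Add(6, Mul(-1, Pow(Add(1, -3), 2))) = Add(6, Mul(-1, Pow(-2, 2))) = Add(6, Mul(-1, 4)) = Add(6, -4) = 2)
U = -18
Function('v')(s) = -1 (Function('v')(s) = Add(-3, 2) = -1)
Function('b')(u, T) = -1
Pow(Add(l, Function('b')(-28, -20)), Rational(1, 2)) = Pow(Add(4396, -1), Rational(1, 2)) = Pow(4395, Rational(1, 2))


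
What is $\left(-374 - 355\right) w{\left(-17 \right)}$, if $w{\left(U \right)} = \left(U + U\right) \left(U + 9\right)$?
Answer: $-198288$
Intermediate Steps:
$w{\left(U \right)} = 2 U \left(9 + U\right)$
$\left(-374 - 355\right) w{\left(-17 \right)} = \left(-374 - 355\right) 2 \left(-17\right) \left(9 - 17\right) = - 729 \cdot 2 \left(-17\right) \left(-8\right) = \left(-729\right) 272 = -198288$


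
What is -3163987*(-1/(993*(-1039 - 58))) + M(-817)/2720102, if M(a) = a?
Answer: -8607257341931/2963064230742 ≈ -2.9049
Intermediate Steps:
-3163987*(-1/(993*(-1039 - 58))) + M(-817)/2720102 = -3163987*(-1/(993*(-1039 - 58))) - 817/2720102 = -3163987/((-993*(-1097))) - 817*1/2720102 = -3163987/1089321 - 817/2720102 = -8607257341931/2963064230742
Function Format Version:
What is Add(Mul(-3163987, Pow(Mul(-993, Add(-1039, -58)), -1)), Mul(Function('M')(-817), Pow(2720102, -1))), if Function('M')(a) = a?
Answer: Rational(-8607257341931, 2963064230742) ≈ -2.9049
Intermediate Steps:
Add(Mul(-3163987, Pow(Mul(-993, Add(-1039, -58)), -1)), Mul(Function('M')(-817), Pow(2720102, -1))) = Add(Mul(-3163987, Pow(Mul(-993, Add(-1039, -58)), -1)), Mul(-817, Pow(2720102, -1))) = Add(Mul(-3163987, Pow(Mul(-993, -1097), -1)), Mul(-817, Rational(1, 2720102))) = Add(Mul(-3163987, Pow(1089321, -1)), Rational(-817, 2720102)) = Add(Mul(-3163987, Rational(1, 1089321)), Rational(-817, 2720102)) = Add(Rational(-3163987, 1089321), Rational(-817, 2720102)) = Rational(-8607257341931, 2963064230742)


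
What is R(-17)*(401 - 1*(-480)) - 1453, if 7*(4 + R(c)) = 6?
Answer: -29553/7 ≈ -4221.9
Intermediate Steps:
R(c) = -22/7 (R(c) = -4 + (⅐)*6 = -4 + 6/7 = -22/7)
R(-17)*(401 - 1*(-480)) - 1453 = -22*(401 - 1*(-480))/7 - 1453 = -22*(401 + 480)/7 - 1453 = -22/7*881 - 1453 = -19382/7 - 1453 = -29553/7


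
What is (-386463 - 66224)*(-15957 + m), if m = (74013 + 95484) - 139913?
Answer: -6168765749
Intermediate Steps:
m = 29584 (m = 169497 - 139913 = 29584)
(-386463 - 66224)*(-15957 + m) = (-386463 - 66224)*(-15957 + 29584) = -452687*13627 = -6168765749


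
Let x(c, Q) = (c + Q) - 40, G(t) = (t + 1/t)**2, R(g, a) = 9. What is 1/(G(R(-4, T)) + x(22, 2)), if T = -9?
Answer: 81/5428 ≈ 0.014923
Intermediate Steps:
G(t) = (t + 1/t)**2
x(c, Q) = -40 + Q + c (x(c, Q) = (Q + c) - 40 = -40 + Q + c)
1/(G(R(-4, T)) + x(22, 2)) = 1/((1 + 9**2)**2/9**2 + (-40 + 2 + 22)) = 1/((1 + 81)**2/81 - 16) = 1/((1/81)*82**2 - 16) = 1/((1/81)*6724 - 16) = 1/(6724/81 - 16) = 1/(5428/81) = 81/5428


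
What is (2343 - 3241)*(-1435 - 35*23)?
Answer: 2011520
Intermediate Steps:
(2343 - 3241)*(-1435 - 35*23) = -898*(-1435 - 805) = -898*(-2240) = 2011520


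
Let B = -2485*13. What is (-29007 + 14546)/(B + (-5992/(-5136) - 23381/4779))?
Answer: 138218238/308806801 ≈ 0.44759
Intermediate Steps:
B = -32305
(-29007 + 14546)/(B + (-5992/(-5136) - 23381/4779)) = (-29007 + 14546)/(-32305 + (-5992/(-5136) - 23381/4779)) = -14461/(-32305 + (-5992*(-1/5136) - 23381*1/4779)) = -14461/(-32305 + (7/6 - 23381/4779)) = -14461/(-32305 - 35611/9558) = -14461/(-308806801/9558) = -14461*(-9558/308806801) = 138218238/308806801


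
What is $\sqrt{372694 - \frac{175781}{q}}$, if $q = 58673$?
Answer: $\frac{\sqrt{1282996581514113}}{58673} \approx 610.48$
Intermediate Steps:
$\sqrt{372694 - \frac{175781}{q}} = \sqrt{372694 - \frac{175781}{58673}} = \sqrt{\frac{21866899281}{58673}} = \frac{\sqrt{1282996581514113}}{58673}$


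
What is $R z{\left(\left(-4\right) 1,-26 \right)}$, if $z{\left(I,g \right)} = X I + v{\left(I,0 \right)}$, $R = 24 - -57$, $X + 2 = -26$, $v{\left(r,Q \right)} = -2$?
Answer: $8910$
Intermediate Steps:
$X = -28$ ($X = -2 - 26 = -28$)
$R = 81$ ($R = 24 + 57 = 81$)
$z{\left(I,g \right)} = -2 - 28 I$ ($z{\left(I,g \right)} = - 28 I - 2 = -2 - 28 I$)
$R z{\left(\left(-4\right) 1,-26 \right)} = 81 \left(-2 - 28 \left(\left(-4\right) 1\right)\right) = 81 \left(-2 - -112\right) = 81 \left(-2 + 112\right) = 81 \cdot 110 = 8910$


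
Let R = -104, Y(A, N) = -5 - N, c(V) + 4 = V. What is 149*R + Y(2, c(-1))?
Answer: -15496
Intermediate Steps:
c(V) = -4 + V
149*R + Y(2, c(-1)) = 149*(-104) + (-5 - (-4 - 1)) = -15496 + (-5 - 1*(-5)) = -15496 + (-5 + 5) = -15496 + 0 = -15496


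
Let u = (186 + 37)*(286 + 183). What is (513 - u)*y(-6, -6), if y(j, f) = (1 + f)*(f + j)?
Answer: -6244440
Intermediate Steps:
u = 104587 (u = 223*469 = 104587)
(513 - u)*y(-6, -6) = (513 - 1*104587)*(-6 - 6 + (-6)² - 6*(-6)) = (513 - 104587)*(-6 - 6 + 36 + 36) = -104074*60 = -6244440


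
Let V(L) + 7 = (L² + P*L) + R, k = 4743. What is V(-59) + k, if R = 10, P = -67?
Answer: 12180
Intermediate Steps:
V(L) = 3 + L² - 67*L (V(L) = -7 + ((L² - 67*L) + 10) = -7 + (10 + L² - 67*L) = 3 + L² - 67*L)
V(-59) + k = (3 + (-59)² - 67*(-59)) + 4743 = (3 + 3481 + 3953) + 4743 = 7437 + 4743 = 12180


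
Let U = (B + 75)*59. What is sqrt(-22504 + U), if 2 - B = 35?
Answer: I*sqrt(20026) ≈ 141.51*I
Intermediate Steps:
B = -33 (B = 2 - 1*35 = 2 - 35 = -33)
U = 2478 (U = (-33 + 75)*59 = 42*59 = 2478)
sqrt(-22504 + U) = sqrt(-22504 + 2478) = sqrt(-20026) = I*sqrt(20026)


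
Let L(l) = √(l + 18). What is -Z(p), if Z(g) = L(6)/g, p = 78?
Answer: -√6/39 ≈ -0.062807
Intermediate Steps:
L(l) = √(18 + l)
Z(g) = 2*√6/g (Z(g) = √(18 + 6)/g = √24/g = (2*√6)/g = 2*√6/g)
-Z(p) = -2*√6/78 = -√6/39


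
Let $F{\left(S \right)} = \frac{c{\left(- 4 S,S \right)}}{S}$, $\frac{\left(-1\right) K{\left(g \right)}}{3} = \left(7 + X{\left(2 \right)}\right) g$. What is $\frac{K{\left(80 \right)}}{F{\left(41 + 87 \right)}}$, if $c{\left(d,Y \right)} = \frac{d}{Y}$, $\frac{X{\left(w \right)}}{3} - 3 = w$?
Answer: $168960$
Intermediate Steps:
$X{\left(w \right)} = 9 + 3 w$
$K{\left(g \right)} = - 66 g$ ($K{\left(g \right)} = - 3 \left(7 + \left(9 + 3 \cdot 2\right)\right) g = - 3 \left(7 + \left(9 + 6\right)\right) g = - 3 \left(7 + 15\right) g = - 3 \cdot 22 g = - 66 g$)
$F{\left(S \right)} = - \frac{4}{S}$ ($F{\left(S \right)} = \frac{- 4 S \frac{1}{S}}{S} = - \frac{4}{S}$)
$\frac{K{\left(80 \right)}}{F{\left(41 + 87 \right)}} = \frac{\left(-66\right) 80}{\left(-4\right) \frac{1}{41 + 87}} = - \frac{5280}{\left(-4\right) \frac{1}{128}} = - \frac{5280}{- \frac{1}{32}} = \left(-5280\right) \left(-32\right) = 168960$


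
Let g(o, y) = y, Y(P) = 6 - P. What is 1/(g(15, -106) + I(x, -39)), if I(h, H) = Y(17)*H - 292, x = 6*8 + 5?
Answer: 1/31 ≈ 0.032258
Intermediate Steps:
x = 53 (x = 48 + 5 = 53)
I(h, H) = -292 - 11*H (I(h, H) = (6 - 1*17)*H - 292 = (6 - 17)*H - 292 = -11*H - 292 = -292 - 11*H)
1/(g(15, -106) + I(x, -39)) = 1/(-106 + (-292 - 11*(-39))) = 1/(-106 + (-292 + 429)) = 1/(-106 + 137) = 1/31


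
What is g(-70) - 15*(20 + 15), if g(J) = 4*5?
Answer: -505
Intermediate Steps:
g(J) = 20
g(-70) - 15*(20 + 15) = 20 - 15*(20 + 15) = 20 - 15*35 = 20 - 1*525 = 20 - 525 = -505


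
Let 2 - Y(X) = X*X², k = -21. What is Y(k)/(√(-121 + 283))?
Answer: 9263*√2/18 ≈ 727.77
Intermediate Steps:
Y(X) = 2 - X³ (Y(X) = 2 - X*X² = 2 - X³)
Y(k)/(√(-121 + 283)) = (2 - 1*(-21)³)/(√(-121 + 283)) = (2 - 1*(-9261))/(√162) = (2 + 9261)/((9*√2)) = 9263*(√2/18) = 9263*√2/18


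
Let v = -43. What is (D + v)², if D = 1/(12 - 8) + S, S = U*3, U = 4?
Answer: 15129/16 ≈ 945.56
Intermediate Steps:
S = 12 (S = 4*3 = 12)
D = 49/4 (D = 1/(12 - 8) + 12 = 1/4 + 12 = ¼ + 12 = 49/4 ≈ 12.250)
(D + v)² = (49/4 - 43)² = (-123/4)² = 15129/16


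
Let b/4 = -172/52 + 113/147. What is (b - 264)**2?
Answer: 274483783744/3651921 ≈ 75162.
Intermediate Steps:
b = -19408/1911 (b = 4*(-172/52 + 113/147) = 4*(-172*1/52 + 113*(1/147)) = 4*(-43/13 + 113/147) = 4*(-4852/1911) = -19408/1911 ≈ -10.156)
(b - 264)**2 = (-19408/1911 - 264)**2 = (-523912/1911)**2 = 274483783744/3651921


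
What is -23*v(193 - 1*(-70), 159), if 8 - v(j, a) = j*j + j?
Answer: 1596752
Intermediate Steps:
v(j, a) = 8 - j - j² (v(j, a) = 8 - (j*j + j) = 8 - (j² + j) = 8 - (j + j²) = 8 + (-j - j²) = 8 - j - j²)
-23*v(193 - 1*(-70), 159) = -23*(8 - (193 - 1*(-70)) - (193 - 1*(-70))²) = -23*(8 - (193 + 70) - (193 + 70)²) = -23*(8 - 1*263 - 1*263²) = -23*(8 - 263 - 1*69169) = -23*(8 - 263 - 69169) = -23*(-69424) = 1596752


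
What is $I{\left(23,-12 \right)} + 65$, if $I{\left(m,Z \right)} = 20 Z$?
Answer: $-175$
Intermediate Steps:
$I{\left(23,-12 \right)} + 65 = 20 \left(-12\right) + 65 = -240 + 65 = -175$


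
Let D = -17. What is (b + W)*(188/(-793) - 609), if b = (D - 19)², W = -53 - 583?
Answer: -318862500/793 ≈ -4.0210e+5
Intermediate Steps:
W = -636
b = 1296 (b = (-17 - 19)² = (-36)² = 1296)
(b + W)*(188/(-793) - 609) = (1296 - 636)*(188/(-793) - 609) = 660*(188*(-1/793) - 609) = 660*(-188/793 - 609) = 660*(-483125/793) = -318862500/793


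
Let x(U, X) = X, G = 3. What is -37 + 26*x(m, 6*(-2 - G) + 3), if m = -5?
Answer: -739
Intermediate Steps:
-37 + 26*x(m, 6*(-2 - G) + 3) = -37 + 26*(6*(-2 - 1*3) + 3) = -37 + 26*(6*(-2 - 3) + 3) = -37 + 26*(6*(-5) + 3) = -37 + 26*(-30 + 3) = -37 + 26*(-27) = -37 - 702 = -739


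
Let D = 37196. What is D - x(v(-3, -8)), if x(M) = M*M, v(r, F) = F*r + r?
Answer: 36755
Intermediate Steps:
v(r, F) = r + F*r
x(M) = M**2
D - x(v(-3, -8)) = 37196 - (-3*(1 - 8))**2 = 37196 - (-3*(-7))**2 = 37196 - 1*21**2 = 37196 - 1*441 = 37196 - 441 = 36755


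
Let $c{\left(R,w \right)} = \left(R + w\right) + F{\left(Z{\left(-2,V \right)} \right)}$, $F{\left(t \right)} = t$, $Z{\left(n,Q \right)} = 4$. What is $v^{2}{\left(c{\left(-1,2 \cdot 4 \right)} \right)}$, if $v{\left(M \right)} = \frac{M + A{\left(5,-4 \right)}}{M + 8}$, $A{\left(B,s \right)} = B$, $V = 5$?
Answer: $\frac{256}{361} \approx 0.70914$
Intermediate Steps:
$c{\left(R,w \right)} = 4 + R + w$ ($c{\left(R,w \right)} = \left(R + w\right) + 4 = 4 + R + w$)
$v{\left(M \right)} = \frac{5 + M}{8 + M}$ ($v{\left(M \right)} = \frac{M + 5}{M + 8} = \frac{5 + M}{8 + M}$)
$v^{2}{\left(c{\left(-1,2 \cdot 4 \right)} \right)} = \left(\frac{5 + \left(4 - 1 + 2 \cdot 4\right)}{8 + \left(4 - 1 + 2 \cdot 4\right)}\right)^{2} = \left(\frac{5 + \left(4 - 1 + 8\right)}{8 + \left(4 - 1 + 8\right)}\right)^{2} = \left(\frac{5 + 11}{8 + 11}\right)^{2} = \left(\frac{1}{19} \cdot 16\right)^{2} = \left(\frac{16}{19}\right)^{2} = \frac{256}{361}$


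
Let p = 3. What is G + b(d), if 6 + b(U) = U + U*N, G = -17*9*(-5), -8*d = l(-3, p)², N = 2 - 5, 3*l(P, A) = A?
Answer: 3037/4 ≈ 759.25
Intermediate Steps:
l(P, A) = A/3
N = -3
d = -⅛ (d = -1²/8 = -⅛*1² = -⅛*1 = -⅛ ≈ -0.12500)
G = 765 (G = -153*(-5) = 765)
b(U) = -6 - 2*U (b(U) = -6 + (U + U*(-3)) = -6 + (U - 3*U) = -6 - 2*U)
G + b(d) = 765 + (-6 - 2*(-⅛)) = 765 + (-6 + ¼) = 765 - 23/4 = 3037/4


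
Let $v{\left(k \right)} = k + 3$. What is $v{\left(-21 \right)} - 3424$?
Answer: $-3442$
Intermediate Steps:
$v{\left(k \right)} = 3 + k$
$v{\left(-21 \right)} - 3424 = \left(3 - 21\right) - 3424 = -18 - 3424 = -3442$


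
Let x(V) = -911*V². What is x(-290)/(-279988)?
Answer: 19153775/69997 ≈ 273.64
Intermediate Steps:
x(-290)/(-279988) = -911*(-290)²/(-279988) = -911*84100*(-1/279988) = -76615100*(-1/279988) = 19153775/69997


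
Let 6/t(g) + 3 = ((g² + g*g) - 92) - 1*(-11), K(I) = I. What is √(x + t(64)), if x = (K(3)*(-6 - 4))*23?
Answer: I*√11340079878/4054 ≈ 26.268*I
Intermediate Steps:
t(g) = 6/(-84 + 2*g²) (t(g) = 6/(-3 + (((g² + g*g) - 92) - 1*(-11))) = 6/(-3 + (((g² + g²) - 92) + 11)) = 6/(-3 + ((2*g² - 92) + 11)) = 6/(-3 + ((-92 + 2*g²) + 11)) = 6/(-3 + (-81 + 2*g²)) = 6/(-84 + 2*g²))
x = -690 (x = (3*(-6 - 4))*23 = (3*(-10))*23 = -30*23 = -690)
√(x + t(64)) = √(-690 + 3/(-42 + 64²)) = √(-690 + 3/(-42 + 4096)) = √(-690 + 3/4054) = √(-2797257/4054) = I*√11340079878/4054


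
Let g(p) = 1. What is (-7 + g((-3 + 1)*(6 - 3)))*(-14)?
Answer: 84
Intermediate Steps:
(-7 + g((-3 + 1)*(6 - 3)))*(-14) = (-7 + 1)*(-14) = -6*(-14) = 84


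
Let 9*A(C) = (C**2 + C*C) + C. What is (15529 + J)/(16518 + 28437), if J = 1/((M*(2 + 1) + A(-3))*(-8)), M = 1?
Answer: 347849/1006992 ≈ 0.34543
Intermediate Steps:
A(C) = C/9 + 2*C**2/9 (A(C) = ((C**2 + C*C) + C)/9 = ((C**2 + C**2) + C)/9 = (2*C**2 + C)/9 = (C + 2*C**2)/9 = C/9 + 2*C**2/9)
J = -3/112 (J = 1/((1*(2 + 1) + (1/9)*(-3)*(1 + 2*(-3)))*(-8)) = 1/((1*3 + (1/9)*(-3)*(1 - 6))*(-8)) = 1/((3 + (1/9)*(-3)*(-5))*(-8)) = 1/((3 + 5/3)*(-8)) = 1/((14/3)*(-8)) = 1/(-112/3) = -3/112 ≈ -0.026786)
(15529 + J)/(16518 + 28437) = (15529 - 3/112)/(16518 + 28437) = (1739245/112)/44955 = (1739245/112)*(1/44955) = 347849/1006992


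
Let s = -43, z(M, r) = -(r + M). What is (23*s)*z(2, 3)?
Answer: 4945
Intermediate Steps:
z(M, r) = -M - r (z(M, r) = -(M + r) = -M - r)
(23*s)*z(2, 3) = (23*(-43))*(-1*2 - 1*3) = -989*(-2 - 3) = -989*(-5) = 4945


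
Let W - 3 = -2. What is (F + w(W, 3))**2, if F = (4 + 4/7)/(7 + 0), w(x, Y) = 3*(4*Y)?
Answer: 3225616/2401 ≈ 1343.4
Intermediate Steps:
W = 1 (W = 3 - 2 = 1)
w(x, Y) = 12*Y
F = 32/49 (F = (4 + 4*(1/7))/7 = (4 + 4/7)*(1/7) = (32/7)*(1/7) = 32/49 ≈ 0.65306)
(F + w(W, 3))**2 = (32/49 + 12*3)**2 = (32/49 + 36)**2 = (1796/49)**2 = 3225616/2401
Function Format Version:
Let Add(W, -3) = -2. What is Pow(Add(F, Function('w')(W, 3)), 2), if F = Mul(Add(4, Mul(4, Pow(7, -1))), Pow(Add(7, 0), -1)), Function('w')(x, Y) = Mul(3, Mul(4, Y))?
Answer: Rational(3225616, 2401) ≈ 1343.4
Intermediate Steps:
W = 1 (W = Add(3, -2) = 1)
Function('w')(x, Y) = Mul(12, Y)
F = Rational(32, 49) (F = Mul(Add(4, Mul(4, Rational(1, 7))), Pow(7, -1)) = Mul(Add(4, Rational(4, 7)), Rational(1, 7)) = Mul(Rational(32, 7), Rational(1, 7)) = Rational(32, 49) ≈ 0.65306)
Pow(Add(F, Function('w')(W, 3)), 2) = Pow(Add(Rational(32, 49), Mul(12, 3)), 2) = Pow(Add(Rational(32, 49), 36), 2) = Pow(Rational(1796, 49), 2) = Rational(3225616, 2401)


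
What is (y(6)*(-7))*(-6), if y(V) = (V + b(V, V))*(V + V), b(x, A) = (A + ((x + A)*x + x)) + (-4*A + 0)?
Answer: 33264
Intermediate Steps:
b(x, A) = x - 3*A + x*(A + x) (b(x, A) = (A + ((A + x)*x + x)) - 4*A = (A + (x*(A + x) + x)) - 4*A = (A + (x + x*(A + x))) - 4*A = (A + x + x*(A + x)) - 4*A = x - 3*A + x*(A + x))
y(V) = 2*V*(-V + 2*V²) (y(V) = (V + (V + V² - 3*V + V*V))*(V + V) = (V + (V + V² - 3*V + V²))*(2*V) = (V + (-2*V + 2*V²))*(2*V) = (-V + 2*V²)*(2*V) = 2*V*(-V + 2*V²))
(y(6)*(-7))*(-6) = ((6²*(-2 + 4*6))*(-7))*(-6) = ((36*(-2 + 24))*(-7))*(-6) = ((36*22)*(-7))*(-6) = (792*(-7))*(-6) = -5544*(-6) = 33264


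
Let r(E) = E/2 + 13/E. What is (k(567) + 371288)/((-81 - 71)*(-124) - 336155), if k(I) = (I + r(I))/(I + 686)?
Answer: -527564826269/450862150914 ≈ -1.1701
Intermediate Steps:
r(E) = E/2 + 13/E (r(E) = E*(½) + 13/E = E/2 + 13/E)
k(I) = (13/I + 3*I/2)/(686 + I) (k(I) = (I + (I/2 + 13/I))/(I + 686) = (13/I + 3*I/2)/(686 + I))
(k(567) + 371288)/((-81 - 71)*(-124) - 336155) = ((½)*(26 + 3*567²)/(567*(686 + 567)) + 371288)/((-81 - 71)*(-124) - 336155) = ((½)*(1/567)*(26 + 3*321489)/1253 + 371288)/(-152*(-124) - 336155) = ((½)*(1/567)*(1/1253)*(26 + 964467) + 371288)/(18848 - 336155) = ((½)*(1/567)*(1/1253)*964493 + 371288)/(-317307) = (964493/1420902 + 371288)*(-1/317307) = (527564826269/1420902)*(-1/317307) = -527564826269/450862150914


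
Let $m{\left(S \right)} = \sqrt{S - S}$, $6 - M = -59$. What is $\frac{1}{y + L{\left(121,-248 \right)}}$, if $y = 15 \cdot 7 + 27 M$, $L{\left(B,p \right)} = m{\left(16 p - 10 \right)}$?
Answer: $\frac{1}{1860} \approx 0.00053763$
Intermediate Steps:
$M = 65$ ($M = 6 - -59 = 6 + 59 = 65$)
$m{\left(S \right)} = 0$ ($m{\left(S \right)} = \sqrt{0} = 0$)
$L{\left(B,p \right)} = 0$
$y = 1860$ ($y = 15 \cdot 7 + 27 \cdot 65 = 105 + 1755 = 1860$)
$\frac{1}{y + L{\left(121,-248 \right)}} = \frac{1}{1860 + 0} = \frac{1}{1860}$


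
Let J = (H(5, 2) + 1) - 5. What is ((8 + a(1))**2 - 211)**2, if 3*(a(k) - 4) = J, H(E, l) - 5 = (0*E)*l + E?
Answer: 225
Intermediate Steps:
H(E, l) = 5 + E (H(E, l) = 5 + ((0*E)*l + E) = 5 + (0*l + E) = 5 + (0 + E) = 5 + E)
J = 6 (J = ((5 + 5) + 1) - 5 = (10 + 1) - 5 = 11 - 5 = 6)
a(k) = 6 (a(k) = 4 + (1/3)*6 = 4 + 2 = 6)
((8 + a(1))**2 - 211)**2 = ((8 + 6)**2 - 211)**2 = (14**2 - 211)**2 = (196 - 211)**2 = (-15)**2 = 225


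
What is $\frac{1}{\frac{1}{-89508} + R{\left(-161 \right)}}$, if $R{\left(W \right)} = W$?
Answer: $- \frac{89508}{14410789} \approx -0.0062112$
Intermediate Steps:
$\frac{1}{\frac{1}{-89508} + R{\left(-161 \right)}} = \frac{1}{\frac{1}{-89508} - 161} = \frac{1}{- \frac{1}{89508} - 161} = \frac{1}{- \frac{14410789}{89508}} = - \frac{89508}{14410789}$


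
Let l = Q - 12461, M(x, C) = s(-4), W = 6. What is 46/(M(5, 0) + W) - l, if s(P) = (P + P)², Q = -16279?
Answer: 1005923/35 ≈ 28741.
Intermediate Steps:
s(P) = 4*P² (s(P) = (2*P)² = 4*P²)
M(x, C) = 64 (M(x, C) = 4*(-4)² = 4*16 = 64)
l = -28740 (l = -16279 - 12461 = -28740)
46/(M(5, 0) + W) - l = 46/(64 + 6) - 1*(-28740) = 46/70 + 28740 = 46*(1/70) + 28740 = 23/35 + 28740 = 1005923/35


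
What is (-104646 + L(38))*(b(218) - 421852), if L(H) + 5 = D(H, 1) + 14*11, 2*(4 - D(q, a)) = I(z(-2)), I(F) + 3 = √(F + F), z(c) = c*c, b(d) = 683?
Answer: 88017161127/2 + 421169*√2 ≈ 4.4009e+10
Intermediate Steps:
z(c) = c²
I(F) = -3 + √2*√F (I(F) = -3 + √(F + F) = -3 + √(2*F) = -3 + √2*√F)
D(q, a) = 11/2 - √2 (D(q, a) = 4 - (-3 + √2*√((-2)²))/2 = 4 - (-3 + √2*√4)/2 = 4 - (-3 + √2*2)/2 = 4 - (-3 + 2*√2)/2 = 4 + (3/2 - √2) = 11/2 - √2)
L(H) = 309/2 - √2 (L(H) = -5 + ((11/2 - √2) + 14*11) = -5 + ((11/2 - √2) + 154) = -5 + (319/2 - √2) = 309/2 - √2)
(-104646 + L(38))*(b(218) - 421852) = (-104646 + (309/2 - √2))*(683 - 421852) = (-208983/2 - √2)*(-421169) = 88017161127/2 + 421169*√2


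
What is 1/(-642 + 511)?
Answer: -1/131 ≈ -0.0076336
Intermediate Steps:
1/(-642 + 511) = 1/(-131) = -1/131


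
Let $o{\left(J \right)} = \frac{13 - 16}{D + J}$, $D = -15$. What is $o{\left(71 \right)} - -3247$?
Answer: $\frac{181829}{56} \approx 3246.9$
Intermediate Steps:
$o{\left(J \right)} = - \frac{3}{-15 + J}$ ($o{\left(J \right)} = \frac{13 - 16}{-15 + J} = - \frac{3}{-15 + J}$)
$o{\left(71 \right)} - -3247 = - \frac{3}{-15 + 71} - -3247 = - \frac{3}{56} + 3247 = \frac{181829}{56}$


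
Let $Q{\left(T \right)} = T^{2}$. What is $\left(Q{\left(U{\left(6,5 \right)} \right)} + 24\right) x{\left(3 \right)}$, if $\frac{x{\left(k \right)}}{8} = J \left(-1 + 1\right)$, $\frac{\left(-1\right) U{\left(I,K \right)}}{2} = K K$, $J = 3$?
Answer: $0$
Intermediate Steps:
$U{\left(I,K \right)} = - 2 K^{2}$ ($U{\left(I,K \right)} = - 2 K K = - 2 K^{2}$)
$x{\left(k \right)} = 0$ ($x{\left(k \right)} = 8 \cdot 3 \left(-1 + 1\right) = 8 \cdot 3 \cdot 0 = 8 \cdot 0 = 0$)
$\left(Q{\left(U{\left(6,5 \right)} \right)} + 24\right) x{\left(3 \right)} = \left(\left(- 2 \cdot 5^{2}\right)^{2} + 24\right) 0 = \left(\left(\left(-2\right) 25\right)^{2} + 24\right) 0 = \left(\left(-50\right)^{2} + 24\right) 0 = \left(2500 + 24\right) 0 = 2524 \cdot 0 = 0$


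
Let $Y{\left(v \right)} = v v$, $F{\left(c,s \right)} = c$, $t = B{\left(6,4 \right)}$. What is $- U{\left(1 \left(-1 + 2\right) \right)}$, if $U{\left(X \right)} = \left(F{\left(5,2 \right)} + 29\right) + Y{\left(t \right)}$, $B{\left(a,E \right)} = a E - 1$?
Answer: $-563$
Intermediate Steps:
$B{\left(a,E \right)} = -1 + E a$ ($B{\left(a,E \right)} = E a - 1 = -1 + E a$)
$t = 23$ ($t = -1 + 4 \cdot 6 = -1 + 24 = 23$)
$Y{\left(v \right)} = v^{2}$
$U{\left(X \right)} = 563$ ($U{\left(X \right)} = \left(5 + 29\right) + 23^{2} = 34 + 529 = 563$)
$- U{\left(1 \left(-1 + 2\right) \right)} = \left(-1\right) 563 = -563$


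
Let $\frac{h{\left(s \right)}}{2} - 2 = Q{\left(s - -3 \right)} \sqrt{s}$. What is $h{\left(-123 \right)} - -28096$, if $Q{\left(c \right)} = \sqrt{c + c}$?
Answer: $28100 - 24 \sqrt{205} \approx 27756.0$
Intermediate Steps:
$Q{\left(c \right)} = \sqrt{2} \sqrt{c}$ ($Q{\left(c \right)} = \sqrt{2 c} = \sqrt{2} \sqrt{c}$)
$h{\left(s \right)} = 4 + 2 \sqrt{2} \sqrt{s} \sqrt{3 + s}$ ($h{\left(s \right)} = 4 + 2 \sqrt{2} \sqrt{s - -3} \sqrt{s} = 4 + 2 \sqrt{2} \sqrt{s + 3} \sqrt{s} = 4 + 2 \sqrt{2} \sqrt{3 + s} \sqrt{s} = 4 + 2 \sqrt{2} \sqrt{s} \sqrt{3 + s}$)
$h{\left(-123 \right)} - -28096 = \left(4 + 2 \sqrt{2} \sqrt{-123} \sqrt{3 - 123}\right) - -28096 = \left(4 + 2 \sqrt{2} i \sqrt{123} \sqrt{-120}\right) + 28096 = \left(4 + 2 \sqrt{2} i \sqrt{123} \cdot 2 i \sqrt{30}\right) + 28096 = \left(4 - 24 \sqrt{205}\right) + 28096 = 28100 - 24 \sqrt{205}$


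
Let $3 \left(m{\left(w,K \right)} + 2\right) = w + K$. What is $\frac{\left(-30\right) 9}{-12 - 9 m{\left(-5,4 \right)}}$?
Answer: $-30$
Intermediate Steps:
$m{\left(w,K \right)} = -2 + \frac{K}{3} + \frac{w}{3}$ ($m{\left(w,K \right)} = -2 + \frac{w + K}{3} = -2 + \frac{K + w}{3} = -2 + \left(\frac{K}{3} + \frac{w}{3}\right) = -2 + \frac{K}{3} + \frac{w}{3}$)
$\frac{\left(-30\right) 9}{-12 - 9 m{\left(-5,4 \right)}} = \frac{\left(-30\right) 9}{-12 - 9 \left(-2 + \frac{1}{3} \cdot 4 + \frac{1}{3} \left(-5\right)\right)} = - \frac{270}{-12 - 9 \left(-2 + \frac{4}{3} - \frac{5}{3}\right)} = - \frac{270}{-12 - -21} = - \frac{270}{-12 + 21} = - \frac{270}{9} = \left(-270\right) \frac{1}{9} = -30$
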